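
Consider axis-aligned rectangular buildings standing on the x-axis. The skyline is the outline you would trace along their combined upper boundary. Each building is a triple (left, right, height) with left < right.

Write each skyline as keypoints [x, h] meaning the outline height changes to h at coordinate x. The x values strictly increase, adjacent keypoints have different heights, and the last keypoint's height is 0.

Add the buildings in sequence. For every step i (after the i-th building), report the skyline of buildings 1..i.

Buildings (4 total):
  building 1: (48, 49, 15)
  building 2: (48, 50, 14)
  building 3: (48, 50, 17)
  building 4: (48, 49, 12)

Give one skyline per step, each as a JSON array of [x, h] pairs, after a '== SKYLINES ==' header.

== SKYLINES ==
[[48,15],[49,0]]
[[48,15],[49,14],[50,0]]
[[48,17],[50,0]]
[[48,17],[50,0]]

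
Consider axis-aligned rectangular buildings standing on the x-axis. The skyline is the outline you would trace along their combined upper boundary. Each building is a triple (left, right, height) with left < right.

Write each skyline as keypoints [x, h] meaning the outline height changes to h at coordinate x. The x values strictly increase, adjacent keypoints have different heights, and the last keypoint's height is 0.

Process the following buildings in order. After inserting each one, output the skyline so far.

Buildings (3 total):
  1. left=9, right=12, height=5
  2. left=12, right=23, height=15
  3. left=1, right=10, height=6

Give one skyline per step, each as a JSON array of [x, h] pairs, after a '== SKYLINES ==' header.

== SKYLINES ==
[[9,5],[12,0]]
[[9,5],[12,15],[23,0]]
[[1,6],[10,5],[12,15],[23,0]]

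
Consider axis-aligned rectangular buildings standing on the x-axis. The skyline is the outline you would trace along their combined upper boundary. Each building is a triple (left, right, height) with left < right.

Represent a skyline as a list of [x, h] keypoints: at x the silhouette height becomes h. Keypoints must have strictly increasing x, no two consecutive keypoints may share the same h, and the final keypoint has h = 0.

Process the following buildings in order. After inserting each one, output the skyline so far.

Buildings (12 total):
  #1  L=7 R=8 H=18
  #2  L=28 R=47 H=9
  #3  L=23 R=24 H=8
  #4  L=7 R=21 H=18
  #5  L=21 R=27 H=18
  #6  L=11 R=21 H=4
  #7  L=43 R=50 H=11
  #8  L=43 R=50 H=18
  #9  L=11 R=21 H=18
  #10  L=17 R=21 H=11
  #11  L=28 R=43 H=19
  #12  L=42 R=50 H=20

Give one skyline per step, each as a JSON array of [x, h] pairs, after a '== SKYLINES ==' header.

== SKYLINES ==
[[7,18],[8,0]]
[[7,18],[8,0],[28,9],[47,0]]
[[7,18],[8,0],[23,8],[24,0],[28,9],[47,0]]
[[7,18],[21,0],[23,8],[24,0],[28,9],[47,0]]
[[7,18],[27,0],[28,9],[47,0]]
[[7,18],[27,0],[28,9],[47,0]]
[[7,18],[27,0],[28,9],[43,11],[50,0]]
[[7,18],[27,0],[28,9],[43,18],[50,0]]
[[7,18],[27,0],[28,9],[43,18],[50,0]]
[[7,18],[27,0],[28,9],[43,18],[50,0]]
[[7,18],[27,0],[28,19],[43,18],[50,0]]
[[7,18],[27,0],[28,19],[42,20],[50,0]]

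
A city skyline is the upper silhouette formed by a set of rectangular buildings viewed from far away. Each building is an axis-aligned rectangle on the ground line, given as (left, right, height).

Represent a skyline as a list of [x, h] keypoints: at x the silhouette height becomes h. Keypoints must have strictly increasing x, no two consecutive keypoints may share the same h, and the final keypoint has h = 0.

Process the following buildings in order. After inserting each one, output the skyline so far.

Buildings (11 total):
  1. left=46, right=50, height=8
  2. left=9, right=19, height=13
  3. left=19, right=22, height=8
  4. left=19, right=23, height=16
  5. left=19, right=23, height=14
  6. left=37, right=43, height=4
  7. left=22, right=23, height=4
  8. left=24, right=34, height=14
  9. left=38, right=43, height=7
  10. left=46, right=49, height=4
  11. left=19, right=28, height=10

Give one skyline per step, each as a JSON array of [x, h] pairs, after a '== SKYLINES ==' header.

== SKYLINES ==
[[46,8],[50,0]]
[[9,13],[19,0],[46,8],[50,0]]
[[9,13],[19,8],[22,0],[46,8],[50,0]]
[[9,13],[19,16],[23,0],[46,8],[50,0]]
[[9,13],[19,16],[23,0],[46,8],[50,0]]
[[9,13],[19,16],[23,0],[37,4],[43,0],[46,8],[50,0]]
[[9,13],[19,16],[23,0],[37,4],[43,0],[46,8],[50,0]]
[[9,13],[19,16],[23,0],[24,14],[34,0],[37,4],[43,0],[46,8],[50,0]]
[[9,13],[19,16],[23,0],[24,14],[34,0],[37,4],[38,7],[43,0],[46,8],[50,0]]
[[9,13],[19,16],[23,0],[24,14],[34,0],[37,4],[38,7],[43,0],[46,8],[50,0]]
[[9,13],[19,16],[23,10],[24,14],[34,0],[37,4],[38,7],[43,0],[46,8],[50,0]]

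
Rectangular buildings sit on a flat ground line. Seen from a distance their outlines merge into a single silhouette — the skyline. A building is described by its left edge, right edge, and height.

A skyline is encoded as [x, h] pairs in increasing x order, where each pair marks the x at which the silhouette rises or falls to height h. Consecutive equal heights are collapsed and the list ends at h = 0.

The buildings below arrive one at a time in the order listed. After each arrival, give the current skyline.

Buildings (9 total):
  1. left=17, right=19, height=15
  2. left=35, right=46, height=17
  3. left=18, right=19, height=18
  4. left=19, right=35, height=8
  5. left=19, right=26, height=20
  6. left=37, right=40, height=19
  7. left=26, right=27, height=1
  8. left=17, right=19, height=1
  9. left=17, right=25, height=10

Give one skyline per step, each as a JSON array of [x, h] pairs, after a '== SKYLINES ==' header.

== SKYLINES ==
[[17,15],[19,0]]
[[17,15],[19,0],[35,17],[46,0]]
[[17,15],[18,18],[19,0],[35,17],[46,0]]
[[17,15],[18,18],[19,8],[35,17],[46,0]]
[[17,15],[18,18],[19,20],[26,8],[35,17],[46,0]]
[[17,15],[18,18],[19,20],[26,8],[35,17],[37,19],[40,17],[46,0]]
[[17,15],[18,18],[19,20],[26,8],[35,17],[37,19],[40,17],[46,0]]
[[17,15],[18,18],[19,20],[26,8],[35,17],[37,19],[40,17],[46,0]]
[[17,15],[18,18],[19,20],[26,8],[35,17],[37,19],[40,17],[46,0]]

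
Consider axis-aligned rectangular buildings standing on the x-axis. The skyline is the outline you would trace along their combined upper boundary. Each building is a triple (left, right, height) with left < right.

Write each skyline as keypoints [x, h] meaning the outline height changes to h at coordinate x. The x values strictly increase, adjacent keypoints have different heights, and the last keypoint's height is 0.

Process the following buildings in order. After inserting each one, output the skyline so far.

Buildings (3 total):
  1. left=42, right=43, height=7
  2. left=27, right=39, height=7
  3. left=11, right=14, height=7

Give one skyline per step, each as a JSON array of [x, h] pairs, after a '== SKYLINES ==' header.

== SKYLINES ==
[[42,7],[43,0]]
[[27,7],[39,0],[42,7],[43,0]]
[[11,7],[14,0],[27,7],[39,0],[42,7],[43,0]]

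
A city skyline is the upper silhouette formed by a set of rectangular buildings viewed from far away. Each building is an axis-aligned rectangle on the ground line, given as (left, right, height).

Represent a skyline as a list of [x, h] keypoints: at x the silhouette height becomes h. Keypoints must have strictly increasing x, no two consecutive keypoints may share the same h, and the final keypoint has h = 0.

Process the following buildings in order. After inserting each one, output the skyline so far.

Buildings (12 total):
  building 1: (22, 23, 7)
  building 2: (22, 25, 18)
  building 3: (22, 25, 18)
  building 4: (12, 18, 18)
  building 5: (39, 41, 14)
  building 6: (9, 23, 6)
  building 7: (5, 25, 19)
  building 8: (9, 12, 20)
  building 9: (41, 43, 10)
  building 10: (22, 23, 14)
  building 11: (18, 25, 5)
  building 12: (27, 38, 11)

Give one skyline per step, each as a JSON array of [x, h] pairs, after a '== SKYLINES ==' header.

== SKYLINES ==
[[22,7],[23,0]]
[[22,18],[25,0]]
[[22,18],[25,0]]
[[12,18],[18,0],[22,18],[25,0]]
[[12,18],[18,0],[22,18],[25,0],[39,14],[41,0]]
[[9,6],[12,18],[18,6],[22,18],[25,0],[39,14],[41,0]]
[[5,19],[25,0],[39,14],[41,0]]
[[5,19],[9,20],[12,19],[25,0],[39,14],[41,0]]
[[5,19],[9,20],[12,19],[25,0],[39,14],[41,10],[43,0]]
[[5,19],[9,20],[12,19],[25,0],[39,14],[41,10],[43,0]]
[[5,19],[9,20],[12,19],[25,0],[39,14],[41,10],[43,0]]
[[5,19],[9,20],[12,19],[25,0],[27,11],[38,0],[39,14],[41,10],[43,0]]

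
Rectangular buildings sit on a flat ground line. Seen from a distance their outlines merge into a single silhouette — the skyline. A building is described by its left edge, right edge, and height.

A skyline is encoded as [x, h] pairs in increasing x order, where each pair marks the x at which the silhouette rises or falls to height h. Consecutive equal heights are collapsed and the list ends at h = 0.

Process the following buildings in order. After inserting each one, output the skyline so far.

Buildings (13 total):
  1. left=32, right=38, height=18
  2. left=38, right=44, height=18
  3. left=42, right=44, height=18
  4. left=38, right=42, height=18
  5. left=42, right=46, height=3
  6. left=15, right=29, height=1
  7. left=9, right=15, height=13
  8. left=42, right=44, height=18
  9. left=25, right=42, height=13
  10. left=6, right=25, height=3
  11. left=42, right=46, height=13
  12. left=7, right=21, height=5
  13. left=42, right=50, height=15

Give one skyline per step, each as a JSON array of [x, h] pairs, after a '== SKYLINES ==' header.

== SKYLINES ==
[[32,18],[38,0]]
[[32,18],[44,0]]
[[32,18],[44,0]]
[[32,18],[44,0]]
[[32,18],[44,3],[46,0]]
[[15,1],[29,0],[32,18],[44,3],[46,0]]
[[9,13],[15,1],[29,0],[32,18],[44,3],[46,0]]
[[9,13],[15,1],[29,0],[32,18],[44,3],[46,0]]
[[9,13],[15,1],[25,13],[32,18],[44,3],[46,0]]
[[6,3],[9,13],[15,3],[25,13],[32,18],[44,3],[46,0]]
[[6,3],[9,13],[15,3],[25,13],[32,18],[44,13],[46,0]]
[[6,3],[7,5],[9,13],[15,5],[21,3],[25,13],[32,18],[44,13],[46,0]]
[[6,3],[7,5],[9,13],[15,5],[21,3],[25,13],[32,18],[44,15],[50,0]]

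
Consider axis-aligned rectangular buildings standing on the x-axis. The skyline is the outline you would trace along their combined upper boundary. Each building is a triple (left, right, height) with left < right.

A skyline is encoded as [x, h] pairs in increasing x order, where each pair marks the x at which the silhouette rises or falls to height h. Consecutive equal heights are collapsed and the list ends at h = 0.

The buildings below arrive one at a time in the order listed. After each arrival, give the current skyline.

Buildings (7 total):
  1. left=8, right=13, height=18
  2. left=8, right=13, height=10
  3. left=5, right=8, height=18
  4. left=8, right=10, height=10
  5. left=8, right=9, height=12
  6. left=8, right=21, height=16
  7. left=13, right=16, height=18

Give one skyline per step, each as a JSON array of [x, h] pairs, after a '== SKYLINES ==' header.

== SKYLINES ==
[[8,18],[13,0]]
[[8,18],[13,0]]
[[5,18],[13,0]]
[[5,18],[13,0]]
[[5,18],[13,0]]
[[5,18],[13,16],[21,0]]
[[5,18],[16,16],[21,0]]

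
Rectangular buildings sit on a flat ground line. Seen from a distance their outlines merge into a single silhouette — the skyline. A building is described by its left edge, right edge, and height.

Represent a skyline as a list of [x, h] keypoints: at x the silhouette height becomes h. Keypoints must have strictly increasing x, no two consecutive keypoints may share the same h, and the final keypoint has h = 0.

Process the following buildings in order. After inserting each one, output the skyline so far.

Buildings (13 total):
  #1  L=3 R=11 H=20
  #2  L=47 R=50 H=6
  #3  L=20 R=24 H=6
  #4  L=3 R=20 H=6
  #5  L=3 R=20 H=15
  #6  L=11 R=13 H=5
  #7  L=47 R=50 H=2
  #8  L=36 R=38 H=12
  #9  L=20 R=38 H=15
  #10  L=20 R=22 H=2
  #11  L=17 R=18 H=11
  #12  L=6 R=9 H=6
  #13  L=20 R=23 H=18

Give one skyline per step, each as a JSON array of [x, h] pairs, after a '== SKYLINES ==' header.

== SKYLINES ==
[[3,20],[11,0]]
[[3,20],[11,0],[47,6],[50,0]]
[[3,20],[11,0],[20,6],[24,0],[47,6],[50,0]]
[[3,20],[11,6],[24,0],[47,6],[50,0]]
[[3,20],[11,15],[20,6],[24,0],[47,6],[50,0]]
[[3,20],[11,15],[20,6],[24,0],[47,6],[50,0]]
[[3,20],[11,15],[20,6],[24,0],[47,6],[50,0]]
[[3,20],[11,15],[20,6],[24,0],[36,12],[38,0],[47,6],[50,0]]
[[3,20],[11,15],[38,0],[47,6],[50,0]]
[[3,20],[11,15],[38,0],[47,6],[50,0]]
[[3,20],[11,15],[38,0],[47,6],[50,0]]
[[3,20],[11,15],[38,0],[47,6],[50,0]]
[[3,20],[11,15],[20,18],[23,15],[38,0],[47,6],[50,0]]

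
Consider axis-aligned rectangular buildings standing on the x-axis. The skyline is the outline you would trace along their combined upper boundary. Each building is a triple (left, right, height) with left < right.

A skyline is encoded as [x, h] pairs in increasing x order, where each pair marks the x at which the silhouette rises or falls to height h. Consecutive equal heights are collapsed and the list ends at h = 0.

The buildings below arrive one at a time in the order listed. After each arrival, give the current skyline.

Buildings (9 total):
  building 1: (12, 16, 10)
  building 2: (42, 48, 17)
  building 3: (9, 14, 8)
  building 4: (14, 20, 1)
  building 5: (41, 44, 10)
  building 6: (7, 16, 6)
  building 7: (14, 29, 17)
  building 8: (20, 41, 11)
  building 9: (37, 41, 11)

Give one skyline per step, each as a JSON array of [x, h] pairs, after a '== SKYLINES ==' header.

== SKYLINES ==
[[12,10],[16,0]]
[[12,10],[16,0],[42,17],[48,0]]
[[9,8],[12,10],[16,0],[42,17],[48,0]]
[[9,8],[12,10],[16,1],[20,0],[42,17],[48,0]]
[[9,8],[12,10],[16,1],[20,0],[41,10],[42,17],[48,0]]
[[7,6],[9,8],[12,10],[16,1],[20,0],[41,10],[42,17],[48,0]]
[[7,6],[9,8],[12,10],[14,17],[29,0],[41,10],[42,17],[48,0]]
[[7,6],[9,8],[12,10],[14,17],[29,11],[41,10],[42,17],[48,0]]
[[7,6],[9,8],[12,10],[14,17],[29,11],[41,10],[42,17],[48,0]]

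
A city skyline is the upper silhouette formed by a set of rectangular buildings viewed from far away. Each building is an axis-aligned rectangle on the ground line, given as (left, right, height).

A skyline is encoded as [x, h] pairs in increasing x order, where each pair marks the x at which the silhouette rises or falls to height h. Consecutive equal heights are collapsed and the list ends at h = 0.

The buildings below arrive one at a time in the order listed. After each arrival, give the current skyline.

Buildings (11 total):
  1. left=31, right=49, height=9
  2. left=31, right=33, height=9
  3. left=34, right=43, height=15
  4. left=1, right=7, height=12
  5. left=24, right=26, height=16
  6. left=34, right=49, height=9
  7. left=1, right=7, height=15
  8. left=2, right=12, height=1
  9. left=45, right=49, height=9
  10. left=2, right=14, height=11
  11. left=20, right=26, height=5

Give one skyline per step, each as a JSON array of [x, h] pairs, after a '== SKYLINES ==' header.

== SKYLINES ==
[[31,9],[49,0]]
[[31,9],[49,0]]
[[31,9],[34,15],[43,9],[49,0]]
[[1,12],[7,0],[31,9],[34,15],[43,9],[49,0]]
[[1,12],[7,0],[24,16],[26,0],[31,9],[34,15],[43,9],[49,0]]
[[1,12],[7,0],[24,16],[26,0],[31,9],[34,15],[43,9],[49,0]]
[[1,15],[7,0],[24,16],[26,0],[31,9],[34,15],[43,9],[49,0]]
[[1,15],[7,1],[12,0],[24,16],[26,0],[31,9],[34,15],[43,9],[49,0]]
[[1,15],[7,1],[12,0],[24,16],[26,0],[31,9],[34,15],[43,9],[49,0]]
[[1,15],[7,11],[14,0],[24,16],[26,0],[31,9],[34,15],[43,9],[49,0]]
[[1,15],[7,11],[14,0],[20,5],[24,16],[26,0],[31,9],[34,15],[43,9],[49,0]]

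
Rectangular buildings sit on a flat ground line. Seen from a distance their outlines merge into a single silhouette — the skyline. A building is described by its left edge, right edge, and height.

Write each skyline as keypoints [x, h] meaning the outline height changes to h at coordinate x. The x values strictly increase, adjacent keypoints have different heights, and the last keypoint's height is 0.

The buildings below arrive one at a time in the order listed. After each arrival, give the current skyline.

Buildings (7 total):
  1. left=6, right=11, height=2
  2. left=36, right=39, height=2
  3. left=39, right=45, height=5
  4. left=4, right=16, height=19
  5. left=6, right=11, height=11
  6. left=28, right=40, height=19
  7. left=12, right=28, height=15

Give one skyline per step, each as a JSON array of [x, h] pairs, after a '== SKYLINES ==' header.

== SKYLINES ==
[[6,2],[11,0]]
[[6,2],[11,0],[36,2],[39,0]]
[[6,2],[11,0],[36,2],[39,5],[45,0]]
[[4,19],[16,0],[36,2],[39,5],[45,0]]
[[4,19],[16,0],[36,2],[39,5],[45,0]]
[[4,19],[16,0],[28,19],[40,5],[45,0]]
[[4,19],[16,15],[28,19],[40,5],[45,0]]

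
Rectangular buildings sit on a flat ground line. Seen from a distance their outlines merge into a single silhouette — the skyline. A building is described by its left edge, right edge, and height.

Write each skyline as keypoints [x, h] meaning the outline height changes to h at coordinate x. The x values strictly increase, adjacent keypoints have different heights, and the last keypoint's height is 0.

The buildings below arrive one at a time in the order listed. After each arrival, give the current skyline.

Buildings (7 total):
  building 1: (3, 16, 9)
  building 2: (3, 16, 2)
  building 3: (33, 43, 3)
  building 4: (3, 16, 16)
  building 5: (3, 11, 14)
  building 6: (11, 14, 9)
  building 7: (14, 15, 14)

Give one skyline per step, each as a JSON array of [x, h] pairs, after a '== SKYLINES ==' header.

== SKYLINES ==
[[3,9],[16,0]]
[[3,9],[16,0]]
[[3,9],[16,0],[33,3],[43,0]]
[[3,16],[16,0],[33,3],[43,0]]
[[3,16],[16,0],[33,3],[43,0]]
[[3,16],[16,0],[33,3],[43,0]]
[[3,16],[16,0],[33,3],[43,0]]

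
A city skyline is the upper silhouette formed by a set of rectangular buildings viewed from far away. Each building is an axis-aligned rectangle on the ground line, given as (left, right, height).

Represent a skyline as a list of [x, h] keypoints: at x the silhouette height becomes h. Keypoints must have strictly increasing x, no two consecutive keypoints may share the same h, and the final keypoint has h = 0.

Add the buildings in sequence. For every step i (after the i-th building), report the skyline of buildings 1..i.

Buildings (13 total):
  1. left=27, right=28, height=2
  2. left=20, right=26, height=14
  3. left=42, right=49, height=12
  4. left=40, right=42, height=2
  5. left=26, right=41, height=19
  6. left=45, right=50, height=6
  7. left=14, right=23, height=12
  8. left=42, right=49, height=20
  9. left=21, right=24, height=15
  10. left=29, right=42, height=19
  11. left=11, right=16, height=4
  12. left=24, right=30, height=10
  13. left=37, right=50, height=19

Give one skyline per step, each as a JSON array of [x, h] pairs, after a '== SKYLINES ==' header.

== SKYLINES ==
[[27,2],[28,0]]
[[20,14],[26,0],[27,2],[28,0]]
[[20,14],[26,0],[27,2],[28,0],[42,12],[49,0]]
[[20,14],[26,0],[27,2],[28,0],[40,2],[42,12],[49,0]]
[[20,14],[26,19],[41,2],[42,12],[49,0]]
[[20,14],[26,19],[41,2],[42,12],[49,6],[50,0]]
[[14,12],[20,14],[26,19],[41,2],[42,12],[49,6],[50,0]]
[[14,12],[20,14],[26,19],[41,2],[42,20],[49,6],[50,0]]
[[14,12],[20,14],[21,15],[24,14],[26,19],[41,2],[42,20],[49,6],[50,0]]
[[14,12],[20,14],[21,15],[24,14],[26,19],[42,20],[49,6],[50,0]]
[[11,4],[14,12],[20,14],[21,15],[24,14],[26,19],[42,20],[49,6],[50,0]]
[[11,4],[14,12],[20,14],[21,15],[24,14],[26,19],[42,20],[49,6],[50,0]]
[[11,4],[14,12],[20,14],[21,15],[24,14],[26,19],[42,20],[49,19],[50,0]]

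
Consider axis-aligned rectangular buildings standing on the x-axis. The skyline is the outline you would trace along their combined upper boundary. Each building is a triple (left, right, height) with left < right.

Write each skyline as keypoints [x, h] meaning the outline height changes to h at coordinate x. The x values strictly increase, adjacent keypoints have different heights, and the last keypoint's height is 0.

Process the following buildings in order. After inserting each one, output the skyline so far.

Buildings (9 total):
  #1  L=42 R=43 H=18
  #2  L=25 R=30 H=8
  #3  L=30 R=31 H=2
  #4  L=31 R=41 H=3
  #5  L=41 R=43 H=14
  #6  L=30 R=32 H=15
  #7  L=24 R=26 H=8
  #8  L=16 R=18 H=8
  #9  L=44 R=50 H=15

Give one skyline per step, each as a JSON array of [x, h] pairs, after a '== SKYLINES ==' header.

== SKYLINES ==
[[42,18],[43,0]]
[[25,8],[30,0],[42,18],[43,0]]
[[25,8],[30,2],[31,0],[42,18],[43,0]]
[[25,8],[30,2],[31,3],[41,0],[42,18],[43,0]]
[[25,8],[30,2],[31,3],[41,14],[42,18],[43,0]]
[[25,8],[30,15],[32,3],[41,14],[42,18],[43,0]]
[[24,8],[30,15],[32,3],[41,14],[42,18],[43,0]]
[[16,8],[18,0],[24,8],[30,15],[32,3],[41,14],[42,18],[43,0]]
[[16,8],[18,0],[24,8],[30,15],[32,3],[41,14],[42,18],[43,0],[44,15],[50,0]]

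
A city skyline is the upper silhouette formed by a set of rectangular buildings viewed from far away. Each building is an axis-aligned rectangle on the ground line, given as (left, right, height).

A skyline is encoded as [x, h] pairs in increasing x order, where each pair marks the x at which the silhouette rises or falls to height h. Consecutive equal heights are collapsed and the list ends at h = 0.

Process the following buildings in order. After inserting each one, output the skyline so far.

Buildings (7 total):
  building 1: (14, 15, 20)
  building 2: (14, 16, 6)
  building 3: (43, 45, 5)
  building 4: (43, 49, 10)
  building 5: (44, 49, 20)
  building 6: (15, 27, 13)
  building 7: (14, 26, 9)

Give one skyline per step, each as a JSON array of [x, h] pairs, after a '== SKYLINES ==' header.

== SKYLINES ==
[[14,20],[15,0]]
[[14,20],[15,6],[16,0]]
[[14,20],[15,6],[16,0],[43,5],[45,0]]
[[14,20],[15,6],[16,0],[43,10],[49,0]]
[[14,20],[15,6],[16,0],[43,10],[44,20],[49,0]]
[[14,20],[15,13],[27,0],[43,10],[44,20],[49,0]]
[[14,20],[15,13],[27,0],[43,10],[44,20],[49,0]]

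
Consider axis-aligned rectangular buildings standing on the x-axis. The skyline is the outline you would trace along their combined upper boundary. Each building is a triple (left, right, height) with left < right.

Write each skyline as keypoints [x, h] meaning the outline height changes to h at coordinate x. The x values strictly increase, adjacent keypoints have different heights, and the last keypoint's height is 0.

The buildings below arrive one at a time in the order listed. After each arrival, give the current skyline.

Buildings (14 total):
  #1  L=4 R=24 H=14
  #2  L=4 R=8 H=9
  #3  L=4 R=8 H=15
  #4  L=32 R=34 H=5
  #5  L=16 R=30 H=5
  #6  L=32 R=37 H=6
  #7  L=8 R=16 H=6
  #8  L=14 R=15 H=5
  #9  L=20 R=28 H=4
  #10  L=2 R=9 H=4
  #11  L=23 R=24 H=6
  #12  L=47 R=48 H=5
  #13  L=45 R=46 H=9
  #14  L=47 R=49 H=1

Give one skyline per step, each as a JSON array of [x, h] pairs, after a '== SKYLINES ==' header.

== SKYLINES ==
[[4,14],[24,0]]
[[4,14],[24,0]]
[[4,15],[8,14],[24,0]]
[[4,15],[8,14],[24,0],[32,5],[34,0]]
[[4,15],[8,14],[24,5],[30,0],[32,5],[34,0]]
[[4,15],[8,14],[24,5],[30,0],[32,6],[37,0]]
[[4,15],[8,14],[24,5],[30,0],[32,6],[37,0]]
[[4,15],[8,14],[24,5],[30,0],[32,6],[37,0]]
[[4,15],[8,14],[24,5],[30,0],[32,6],[37,0]]
[[2,4],[4,15],[8,14],[24,5],[30,0],[32,6],[37,0]]
[[2,4],[4,15],[8,14],[24,5],[30,0],[32,6],[37,0]]
[[2,4],[4,15],[8,14],[24,5],[30,0],[32,6],[37,0],[47,5],[48,0]]
[[2,4],[4,15],[8,14],[24,5],[30,0],[32,6],[37,0],[45,9],[46,0],[47,5],[48,0]]
[[2,4],[4,15],[8,14],[24,5],[30,0],[32,6],[37,0],[45,9],[46,0],[47,5],[48,1],[49,0]]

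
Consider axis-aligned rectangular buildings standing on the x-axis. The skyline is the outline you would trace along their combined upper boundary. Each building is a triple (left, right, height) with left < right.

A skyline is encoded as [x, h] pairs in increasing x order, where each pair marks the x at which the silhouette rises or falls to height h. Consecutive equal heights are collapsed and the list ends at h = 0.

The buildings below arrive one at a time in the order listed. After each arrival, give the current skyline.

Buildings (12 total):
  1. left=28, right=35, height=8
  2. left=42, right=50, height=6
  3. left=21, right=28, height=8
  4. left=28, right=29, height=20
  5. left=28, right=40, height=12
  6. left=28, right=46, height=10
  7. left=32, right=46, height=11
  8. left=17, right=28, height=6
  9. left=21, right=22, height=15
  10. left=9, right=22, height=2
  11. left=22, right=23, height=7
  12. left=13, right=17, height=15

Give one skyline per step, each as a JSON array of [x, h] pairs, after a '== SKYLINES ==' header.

== SKYLINES ==
[[28,8],[35,0]]
[[28,8],[35,0],[42,6],[50,0]]
[[21,8],[35,0],[42,6],[50,0]]
[[21,8],[28,20],[29,8],[35,0],[42,6],[50,0]]
[[21,8],[28,20],[29,12],[40,0],[42,6],[50,0]]
[[21,8],[28,20],[29,12],[40,10],[46,6],[50,0]]
[[21,8],[28,20],[29,12],[40,11],[46,6],[50,0]]
[[17,6],[21,8],[28,20],[29,12],[40,11],[46,6],[50,0]]
[[17,6],[21,15],[22,8],[28,20],[29,12],[40,11],[46,6],[50,0]]
[[9,2],[17,6],[21,15],[22,8],[28,20],[29,12],[40,11],[46,6],[50,0]]
[[9,2],[17,6],[21,15],[22,8],[28,20],[29,12],[40,11],[46,6],[50,0]]
[[9,2],[13,15],[17,6],[21,15],[22,8],[28,20],[29,12],[40,11],[46,6],[50,0]]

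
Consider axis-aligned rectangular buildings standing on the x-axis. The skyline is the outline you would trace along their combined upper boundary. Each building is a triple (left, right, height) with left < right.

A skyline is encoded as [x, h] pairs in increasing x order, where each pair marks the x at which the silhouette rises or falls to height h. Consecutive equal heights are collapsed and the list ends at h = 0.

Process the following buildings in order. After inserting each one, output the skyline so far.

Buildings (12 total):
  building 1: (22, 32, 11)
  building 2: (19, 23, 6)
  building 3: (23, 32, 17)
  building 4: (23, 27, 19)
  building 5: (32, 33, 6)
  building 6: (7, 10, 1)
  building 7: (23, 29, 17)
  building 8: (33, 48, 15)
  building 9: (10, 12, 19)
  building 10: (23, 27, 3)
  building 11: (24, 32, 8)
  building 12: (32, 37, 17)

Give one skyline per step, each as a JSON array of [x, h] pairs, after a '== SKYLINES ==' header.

== SKYLINES ==
[[22,11],[32,0]]
[[19,6],[22,11],[32,0]]
[[19,6],[22,11],[23,17],[32,0]]
[[19,6],[22,11],[23,19],[27,17],[32,0]]
[[19,6],[22,11],[23,19],[27,17],[32,6],[33,0]]
[[7,1],[10,0],[19,6],[22,11],[23,19],[27,17],[32,6],[33,0]]
[[7,1],[10,0],[19,6],[22,11],[23,19],[27,17],[32,6],[33,0]]
[[7,1],[10,0],[19,6],[22,11],[23,19],[27,17],[32,6],[33,15],[48,0]]
[[7,1],[10,19],[12,0],[19,6],[22,11],[23,19],[27,17],[32,6],[33,15],[48,0]]
[[7,1],[10,19],[12,0],[19,6],[22,11],[23,19],[27,17],[32,6],[33,15],[48,0]]
[[7,1],[10,19],[12,0],[19,6],[22,11],[23,19],[27,17],[32,6],[33,15],[48,0]]
[[7,1],[10,19],[12,0],[19,6],[22,11],[23,19],[27,17],[37,15],[48,0]]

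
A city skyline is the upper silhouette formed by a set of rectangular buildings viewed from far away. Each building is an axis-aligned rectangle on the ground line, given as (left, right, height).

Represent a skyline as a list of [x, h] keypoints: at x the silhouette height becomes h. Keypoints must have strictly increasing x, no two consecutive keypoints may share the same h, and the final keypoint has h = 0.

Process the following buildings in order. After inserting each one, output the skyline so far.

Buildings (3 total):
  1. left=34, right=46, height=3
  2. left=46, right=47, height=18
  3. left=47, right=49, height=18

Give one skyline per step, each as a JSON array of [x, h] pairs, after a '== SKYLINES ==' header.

== SKYLINES ==
[[34,3],[46,0]]
[[34,3],[46,18],[47,0]]
[[34,3],[46,18],[49,0]]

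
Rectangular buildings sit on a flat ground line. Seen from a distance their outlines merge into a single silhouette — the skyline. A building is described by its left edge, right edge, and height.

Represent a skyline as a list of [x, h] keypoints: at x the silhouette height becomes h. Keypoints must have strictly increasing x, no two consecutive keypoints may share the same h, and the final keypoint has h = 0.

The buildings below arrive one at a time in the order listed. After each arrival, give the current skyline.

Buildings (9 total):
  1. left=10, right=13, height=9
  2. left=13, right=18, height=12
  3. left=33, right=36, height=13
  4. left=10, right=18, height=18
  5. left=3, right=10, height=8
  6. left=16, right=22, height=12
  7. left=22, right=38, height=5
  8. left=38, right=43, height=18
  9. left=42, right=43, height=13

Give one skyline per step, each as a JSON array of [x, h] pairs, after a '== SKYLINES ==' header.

== SKYLINES ==
[[10,9],[13,0]]
[[10,9],[13,12],[18,0]]
[[10,9],[13,12],[18,0],[33,13],[36,0]]
[[10,18],[18,0],[33,13],[36,0]]
[[3,8],[10,18],[18,0],[33,13],[36,0]]
[[3,8],[10,18],[18,12],[22,0],[33,13],[36,0]]
[[3,8],[10,18],[18,12],[22,5],[33,13],[36,5],[38,0]]
[[3,8],[10,18],[18,12],[22,5],[33,13],[36,5],[38,18],[43,0]]
[[3,8],[10,18],[18,12],[22,5],[33,13],[36,5],[38,18],[43,0]]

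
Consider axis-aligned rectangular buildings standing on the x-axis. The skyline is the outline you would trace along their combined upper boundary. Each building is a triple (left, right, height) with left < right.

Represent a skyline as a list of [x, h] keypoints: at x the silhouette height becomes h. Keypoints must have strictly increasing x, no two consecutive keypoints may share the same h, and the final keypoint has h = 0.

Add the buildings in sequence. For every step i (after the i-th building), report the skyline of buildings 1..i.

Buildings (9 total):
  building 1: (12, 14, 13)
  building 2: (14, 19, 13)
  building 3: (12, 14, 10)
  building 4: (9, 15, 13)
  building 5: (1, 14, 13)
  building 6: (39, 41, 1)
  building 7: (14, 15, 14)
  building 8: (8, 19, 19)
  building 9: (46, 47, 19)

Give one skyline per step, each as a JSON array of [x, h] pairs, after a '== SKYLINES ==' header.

== SKYLINES ==
[[12,13],[14,0]]
[[12,13],[19,0]]
[[12,13],[19,0]]
[[9,13],[19,0]]
[[1,13],[19,0]]
[[1,13],[19,0],[39,1],[41,0]]
[[1,13],[14,14],[15,13],[19,0],[39,1],[41,0]]
[[1,13],[8,19],[19,0],[39,1],[41,0]]
[[1,13],[8,19],[19,0],[39,1],[41,0],[46,19],[47,0]]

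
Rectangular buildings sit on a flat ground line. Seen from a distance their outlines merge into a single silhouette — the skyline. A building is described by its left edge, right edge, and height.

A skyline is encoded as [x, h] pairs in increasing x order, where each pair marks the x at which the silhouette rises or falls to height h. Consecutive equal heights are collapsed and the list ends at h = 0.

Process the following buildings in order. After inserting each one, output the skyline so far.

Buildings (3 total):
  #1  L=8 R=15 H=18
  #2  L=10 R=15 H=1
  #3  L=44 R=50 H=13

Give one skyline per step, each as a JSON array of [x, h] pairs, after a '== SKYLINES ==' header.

== SKYLINES ==
[[8,18],[15,0]]
[[8,18],[15,0]]
[[8,18],[15,0],[44,13],[50,0]]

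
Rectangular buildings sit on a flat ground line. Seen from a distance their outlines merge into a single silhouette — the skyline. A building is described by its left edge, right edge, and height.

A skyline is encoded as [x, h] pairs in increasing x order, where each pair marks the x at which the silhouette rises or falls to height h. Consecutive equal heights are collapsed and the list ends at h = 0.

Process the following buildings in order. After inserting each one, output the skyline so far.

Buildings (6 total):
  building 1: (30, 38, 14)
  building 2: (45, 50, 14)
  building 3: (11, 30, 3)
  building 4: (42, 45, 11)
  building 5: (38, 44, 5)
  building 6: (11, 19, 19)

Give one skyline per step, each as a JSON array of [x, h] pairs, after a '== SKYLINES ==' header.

== SKYLINES ==
[[30,14],[38,0]]
[[30,14],[38,0],[45,14],[50,0]]
[[11,3],[30,14],[38,0],[45,14],[50,0]]
[[11,3],[30,14],[38,0],[42,11],[45,14],[50,0]]
[[11,3],[30,14],[38,5],[42,11],[45,14],[50,0]]
[[11,19],[19,3],[30,14],[38,5],[42,11],[45,14],[50,0]]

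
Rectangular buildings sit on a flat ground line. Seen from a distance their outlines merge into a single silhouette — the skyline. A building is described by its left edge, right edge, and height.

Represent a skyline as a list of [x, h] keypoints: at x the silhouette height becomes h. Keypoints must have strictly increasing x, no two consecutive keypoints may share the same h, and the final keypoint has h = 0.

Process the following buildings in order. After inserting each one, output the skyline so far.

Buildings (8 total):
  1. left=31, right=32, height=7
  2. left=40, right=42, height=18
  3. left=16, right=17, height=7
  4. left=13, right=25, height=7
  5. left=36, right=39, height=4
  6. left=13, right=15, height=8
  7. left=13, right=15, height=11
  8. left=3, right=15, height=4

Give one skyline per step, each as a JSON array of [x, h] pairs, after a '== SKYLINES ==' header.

== SKYLINES ==
[[31,7],[32,0]]
[[31,7],[32,0],[40,18],[42,0]]
[[16,7],[17,0],[31,7],[32,0],[40,18],[42,0]]
[[13,7],[25,0],[31,7],[32,0],[40,18],[42,0]]
[[13,7],[25,0],[31,7],[32,0],[36,4],[39,0],[40,18],[42,0]]
[[13,8],[15,7],[25,0],[31,7],[32,0],[36,4],[39,0],[40,18],[42,0]]
[[13,11],[15,7],[25,0],[31,7],[32,0],[36,4],[39,0],[40,18],[42,0]]
[[3,4],[13,11],[15,7],[25,0],[31,7],[32,0],[36,4],[39,0],[40,18],[42,0]]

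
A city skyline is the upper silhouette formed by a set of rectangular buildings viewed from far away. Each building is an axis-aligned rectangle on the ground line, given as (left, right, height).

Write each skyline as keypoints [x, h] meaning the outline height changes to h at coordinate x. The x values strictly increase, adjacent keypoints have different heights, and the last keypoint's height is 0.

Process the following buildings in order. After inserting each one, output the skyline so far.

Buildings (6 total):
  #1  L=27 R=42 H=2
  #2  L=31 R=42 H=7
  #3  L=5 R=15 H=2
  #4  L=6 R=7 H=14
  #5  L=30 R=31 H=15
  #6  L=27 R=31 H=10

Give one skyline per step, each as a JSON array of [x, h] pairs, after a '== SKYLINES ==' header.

== SKYLINES ==
[[27,2],[42,0]]
[[27,2],[31,7],[42,0]]
[[5,2],[15,0],[27,2],[31,7],[42,0]]
[[5,2],[6,14],[7,2],[15,0],[27,2],[31,7],[42,0]]
[[5,2],[6,14],[7,2],[15,0],[27,2],[30,15],[31,7],[42,0]]
[[5,2],[6,14],[7,2],[15,0],[27,10],[30,15],[31,7],[42,0]]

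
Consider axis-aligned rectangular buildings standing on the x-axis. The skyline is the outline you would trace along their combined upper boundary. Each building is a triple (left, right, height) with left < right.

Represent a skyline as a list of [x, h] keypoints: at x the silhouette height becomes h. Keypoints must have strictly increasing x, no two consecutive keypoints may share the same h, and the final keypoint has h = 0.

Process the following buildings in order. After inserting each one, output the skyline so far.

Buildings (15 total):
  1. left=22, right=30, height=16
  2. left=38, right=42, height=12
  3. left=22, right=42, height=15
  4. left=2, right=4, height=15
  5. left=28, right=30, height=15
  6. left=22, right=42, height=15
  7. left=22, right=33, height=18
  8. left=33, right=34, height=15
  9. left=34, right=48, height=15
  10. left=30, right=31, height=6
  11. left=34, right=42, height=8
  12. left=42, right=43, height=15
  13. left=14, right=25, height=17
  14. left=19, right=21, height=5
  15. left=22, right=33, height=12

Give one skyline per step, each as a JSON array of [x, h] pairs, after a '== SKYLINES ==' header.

== SKYLINES ==
[[22,16],[30,0]]
[[22,16],[30,0],[38,12],[42,0]]
[[22,16],[30,15],[42,0]]
[[2,15],[4,0],[22,16],[30,15],[42,0]]
[[2,15],[4,0],[22,16],[30,15],[42,0]]
[[2,15],[4,0],[22,16],[30,15],[42,0]]
[[2,15],[4,0],[22,18],[33,15],[42,0]]
[[2,15],[4,0],[22,18],[33,15],[42,0]]
[[2,15],[4,0],[22,18],[33,15],[48,0]]
[[2,15],[4,0],[22,18],[33,15],[48,0]]
[[2,15],[4,0],[22,18],[33,15],[48,0]]
[[2,15],[4,0],[22,18],[33,15],[48,0]]
[[2,15],[4,0],[14,17],[22,18],[33,15],[48,0]]
[[2,15],[4,0],[14,17],[22,18],[33,15],[48,0]]
[[2,15],[4,0],[14,17],[22,18],[33,15],[48,0]]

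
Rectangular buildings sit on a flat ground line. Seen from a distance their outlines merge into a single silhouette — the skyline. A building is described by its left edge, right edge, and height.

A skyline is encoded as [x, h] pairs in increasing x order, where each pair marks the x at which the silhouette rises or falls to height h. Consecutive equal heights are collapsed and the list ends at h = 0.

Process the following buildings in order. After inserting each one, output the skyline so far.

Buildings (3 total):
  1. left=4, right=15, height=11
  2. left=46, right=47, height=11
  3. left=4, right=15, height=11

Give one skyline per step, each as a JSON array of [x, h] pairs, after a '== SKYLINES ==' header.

== SKYLINES ==
[[4,11],[15,0]]
[[4,11],[15,0],[46,11],[47,0]]
[[4,11],[15,0],[46,11],[47,0]]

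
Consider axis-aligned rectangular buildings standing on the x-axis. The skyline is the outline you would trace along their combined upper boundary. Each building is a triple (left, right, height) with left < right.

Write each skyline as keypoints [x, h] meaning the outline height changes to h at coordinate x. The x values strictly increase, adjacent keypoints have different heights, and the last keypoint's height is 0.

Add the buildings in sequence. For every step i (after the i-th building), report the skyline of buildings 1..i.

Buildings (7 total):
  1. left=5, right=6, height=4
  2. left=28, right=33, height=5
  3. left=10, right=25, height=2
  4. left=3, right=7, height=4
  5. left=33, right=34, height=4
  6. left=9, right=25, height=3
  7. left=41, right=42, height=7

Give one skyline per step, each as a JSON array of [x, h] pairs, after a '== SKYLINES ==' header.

== SKYLINES ==
[[5,4],[6,0]]
[[5,4],[6,0],[28,5],[33,0]]
[[5,4],[6,0],[10,2],[25,0],[28,5],[33,0]]
[[3,4],[7,0],[10,2],[25,0],[28,5],[33,0]]
[[3,4],[7,0],[10,2],[25,0],[28,5],[33,4],[34,0]]
[[3,4],[7,0],[9,3],[25,0],[28,5],[33,4],[34,0]]
[[3,4],[7,0],[9,3],[25,0],[28,5],[33,4],[34,0],[41,7],[42,0]]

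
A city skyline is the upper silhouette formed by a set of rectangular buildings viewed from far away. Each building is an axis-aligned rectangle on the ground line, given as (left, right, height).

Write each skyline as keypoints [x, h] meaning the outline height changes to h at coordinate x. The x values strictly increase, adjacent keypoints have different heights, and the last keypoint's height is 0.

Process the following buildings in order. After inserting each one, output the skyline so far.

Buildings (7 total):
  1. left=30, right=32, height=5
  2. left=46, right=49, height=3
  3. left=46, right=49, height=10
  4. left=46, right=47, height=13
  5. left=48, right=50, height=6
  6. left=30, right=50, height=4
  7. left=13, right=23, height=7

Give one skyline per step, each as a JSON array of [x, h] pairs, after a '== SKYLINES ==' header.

== SKYLINES ==
[[30,5],[32,0]]
[[30,5],[32,0],[46,3],[49,0]]
[[30,5],[32,0],[46,10],[49,0]]
[[30,5],[32,0],[46,13],[47,10],[49,0]]
[[30,5],[32,0],[46,13],[47,10],[49,6],[50,0]]
[[30,5],[32,4],[46,13],[47,10],[49,6],[50,0]]
[[13,7],[23,0],[30,5],[32,4],[46,13],[47,10],[49,6],[50,0]]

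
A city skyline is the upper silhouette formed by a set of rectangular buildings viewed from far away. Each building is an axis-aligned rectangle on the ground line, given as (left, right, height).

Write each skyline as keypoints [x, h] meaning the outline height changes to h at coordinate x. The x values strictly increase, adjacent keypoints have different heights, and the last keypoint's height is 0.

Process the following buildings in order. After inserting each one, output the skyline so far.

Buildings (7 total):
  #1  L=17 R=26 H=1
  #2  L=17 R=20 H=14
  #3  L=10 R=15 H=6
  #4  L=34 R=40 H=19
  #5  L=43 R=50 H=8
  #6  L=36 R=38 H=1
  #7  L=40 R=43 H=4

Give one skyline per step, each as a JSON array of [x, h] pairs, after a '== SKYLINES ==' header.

== SKYLINES ==
[[17,1],[26,0]]
[[17,14],[20,1],[26,0]]
[[10,6],[15,0],[17,14],[20,1],[26,0]]
[[10,6],[15,0],[17,14],[20,1],[26,0],[34,19],[40,0]]
[[10,6],[15,0],[17,14],[20,1],[26,0],[34,19],[40,0],[43,8],[50,0]]
[[10,6],[15,0],[17,14],[20,1],[26,0],[34,19],[40,0],[43,8],[50,0]]
[[10,6],[15,0],[17,14],[20,1],[26,0],[34,19],[40,4],[43,8],[50,0]]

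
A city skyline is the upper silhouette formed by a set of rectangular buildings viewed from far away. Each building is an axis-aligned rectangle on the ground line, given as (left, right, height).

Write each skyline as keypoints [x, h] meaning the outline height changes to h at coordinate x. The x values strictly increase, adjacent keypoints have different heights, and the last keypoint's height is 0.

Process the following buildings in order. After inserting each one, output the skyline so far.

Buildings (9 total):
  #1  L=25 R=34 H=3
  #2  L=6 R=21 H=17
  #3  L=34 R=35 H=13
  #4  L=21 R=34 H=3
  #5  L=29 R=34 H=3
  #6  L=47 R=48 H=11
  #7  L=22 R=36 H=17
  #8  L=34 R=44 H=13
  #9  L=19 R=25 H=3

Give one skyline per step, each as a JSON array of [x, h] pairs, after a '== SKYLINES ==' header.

== SKYLINES ==
[[25,3],[34,0]]
[[6,17],[21,0],[25,3],[34,0]]
[[6,17],[21,0],[25,3],[34,13],[35,0]]
[[6,17],[21,3],[34,13],[35,0]]
[[6,17],[21,3],[34,13],[35,0]]
[[6,17],[21,3],[34,13],[35,0],[47,11],[48,0]]
[[6,17],[21,3],[22,17],[36,0],[47,11],[48,0]]
[[6,17],[21,3],[22,17],[36,13],[44,0],[47,11],[48,0]]
[[6,17],[21,3],[22,17],[36,13],[44,0],[47,11],[48,0]]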